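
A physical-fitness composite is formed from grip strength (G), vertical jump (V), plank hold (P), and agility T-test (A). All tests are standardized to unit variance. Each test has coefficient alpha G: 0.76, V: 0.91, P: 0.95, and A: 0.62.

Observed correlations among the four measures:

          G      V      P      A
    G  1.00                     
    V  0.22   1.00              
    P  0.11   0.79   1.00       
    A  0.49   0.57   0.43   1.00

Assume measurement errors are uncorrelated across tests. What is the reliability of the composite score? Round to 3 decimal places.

0.918

Var(G+V+P+A) = 4 + 2·[0.22 + 0.11 + 0.49 + 0.79 + 0.57 + 0.43] = 4 + 5.22 = 9.22.
Because errors are independent across components, Cov(Tᵢ,Tⱼ) = Cov(Xᵢ,Xⱼ); the off-diagonal part of the true-score variance is the same as above.
True-score variance = [0.76 + 0.91 + 0.95 + 0.62] + 5.22 = 3.24 + 5.22 = 8.46.
Reliability = 8.46 / 9.22 = 0.918.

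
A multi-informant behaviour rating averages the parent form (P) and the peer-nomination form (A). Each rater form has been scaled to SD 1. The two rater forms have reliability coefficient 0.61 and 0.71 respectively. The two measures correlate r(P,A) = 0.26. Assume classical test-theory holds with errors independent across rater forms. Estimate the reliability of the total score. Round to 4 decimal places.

0.7302

Var(P+A) = 2 + 2·[0.26] = 2 + 0.52 = 2.52.
With uncorrelated errors the cross-covariances are all true-score covariance, so they carry over unchanged; only the diagonal terms shrink to ρᵢσᵢ².
True-score variance = [0.61 + 0.71] + 0.52 = 1.32 + 0.52 = 1.84.
Reliability = 1.84 / 2.52 = 0.7302.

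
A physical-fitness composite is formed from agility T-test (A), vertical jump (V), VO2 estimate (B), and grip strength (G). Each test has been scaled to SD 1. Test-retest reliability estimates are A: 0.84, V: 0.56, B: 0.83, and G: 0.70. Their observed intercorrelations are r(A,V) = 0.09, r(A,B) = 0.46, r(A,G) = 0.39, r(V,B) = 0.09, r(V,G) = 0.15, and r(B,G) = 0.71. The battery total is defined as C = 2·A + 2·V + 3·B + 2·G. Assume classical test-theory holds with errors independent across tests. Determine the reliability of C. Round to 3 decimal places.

0.875

Var(C) = 2² + 2² + 3² + 2² + 2·[4·0.09 + 6·0.46 + 4·0.39 + 6·0.09 + 4·0.15 + 6·0.71] = 21 + 20.16 = 41.16.
Under uncorrelated errors the observed covariances equal the true-score covariances, so only the own-variance terms attenuate.
True-score variance = [2²·0.84 + 2²·0.56 + 3²·0.83 + 2²·0.70] + 20.16 = 15.87 + 20.16 = 36.03.
Reliability = 36.03 / 41.16 = 0.875.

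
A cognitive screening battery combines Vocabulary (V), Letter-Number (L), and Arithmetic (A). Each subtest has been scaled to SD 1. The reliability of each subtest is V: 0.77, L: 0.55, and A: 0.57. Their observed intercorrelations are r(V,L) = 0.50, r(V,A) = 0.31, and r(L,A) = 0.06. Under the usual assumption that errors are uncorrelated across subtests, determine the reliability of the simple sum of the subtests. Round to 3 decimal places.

Var(V+L+A) = 3 + 2·[0.50 + 0.31 + 0.06] = 3 + 1.74 = 4.74.
Because errors are independent across components, Cov(Tᵢ,Tⱼ) = Cov(Xᵢ,Xⱼ); the off-diagonal part of the true-score variance is the same as above.
True-score variance = [0.77 + 0.55 + 0.57] + 1.74 = 1.89 + 1.74 = 3.63.
Reliability = 3.63 / 4.74 = 0.766.

0.766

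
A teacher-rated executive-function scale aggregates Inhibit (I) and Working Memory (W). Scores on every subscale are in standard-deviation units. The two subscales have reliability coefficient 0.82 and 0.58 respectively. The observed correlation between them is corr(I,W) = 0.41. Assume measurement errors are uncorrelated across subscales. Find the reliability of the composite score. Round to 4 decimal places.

Var(I+W) = 2 + 2·[0.41] = 2 + 0.82 = 2.82.
Because errors are independent across components, Cov(Tᵢ,Tⱼ) = Cov(Xᵢ,Xⱼ); the off-diagonal part of the true-score variance is the same as above.
True-score variance = [0.82 + 0.58] + 0.82 = 1.4 + 0.82 = 2.22.
Reliability = 2.22 / 2.82 = 0.7872.

0.7872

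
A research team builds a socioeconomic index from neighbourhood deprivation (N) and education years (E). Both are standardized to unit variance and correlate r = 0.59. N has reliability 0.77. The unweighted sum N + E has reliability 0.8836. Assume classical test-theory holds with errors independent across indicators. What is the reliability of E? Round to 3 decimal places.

Var(N+E) = 2 + 2·0.59 = 3.180.
True-score variance = ρ_N + ρ_E + 2·0.59, so 0.8836 = (0.77 + ρ_E + 1.18) / 3.180.
ρ_E = 0.8836·3.180 − 0.77 − 1.18 = 0.860.

0.860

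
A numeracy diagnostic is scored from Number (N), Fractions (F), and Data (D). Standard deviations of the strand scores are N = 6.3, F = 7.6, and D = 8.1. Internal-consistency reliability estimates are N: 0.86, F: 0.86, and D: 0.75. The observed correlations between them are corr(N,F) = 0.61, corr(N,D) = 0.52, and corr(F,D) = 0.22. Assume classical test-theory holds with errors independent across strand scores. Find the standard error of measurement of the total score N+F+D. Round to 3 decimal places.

5.481

Var(total) = 163.06 + 138.571 = 301.631.
True-score variance = 133.014 + 138.571 = 271.586, so reliability = 0.9004.
Error variance = 301.631 − 271.586 = 30.0455; SEM = √30.0455 = 5.481.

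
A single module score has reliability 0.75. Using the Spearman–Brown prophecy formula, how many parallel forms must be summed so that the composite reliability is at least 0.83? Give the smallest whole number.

k ≥ ρ*(1−ρ₁)/(ρ₁(1−ρ*)) = 0.83·0.25 / (0.75·0.17) = 1.627.
Smallest integer k = 2.

2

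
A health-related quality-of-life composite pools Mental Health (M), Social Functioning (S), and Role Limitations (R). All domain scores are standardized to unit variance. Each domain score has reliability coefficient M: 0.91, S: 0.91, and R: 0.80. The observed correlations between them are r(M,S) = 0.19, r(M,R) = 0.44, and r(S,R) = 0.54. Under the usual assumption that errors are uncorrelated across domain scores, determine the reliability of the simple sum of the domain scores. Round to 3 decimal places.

0.929

Var(M+S+R) = 3 + 2·[0.19 + 0.44 + 0.54] = 3 + 2.34 = 5.34.
Under uncorrelated errors the observed covariances equal the true-score covariances, so only the own-variance terms attenuate.
True-score variance = [0.91 + 0.91 + 0.80] + 2.34 = 2.62 + 2.34 = 4.96.
Reliability = 4.96 / 5.34 = 0.929.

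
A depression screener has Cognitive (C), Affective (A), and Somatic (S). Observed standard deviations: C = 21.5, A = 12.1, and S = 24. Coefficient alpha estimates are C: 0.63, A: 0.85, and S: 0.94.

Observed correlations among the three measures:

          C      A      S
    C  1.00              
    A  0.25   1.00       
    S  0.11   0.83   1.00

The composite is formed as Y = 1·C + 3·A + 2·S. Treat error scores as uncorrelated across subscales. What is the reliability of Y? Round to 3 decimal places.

Var(Y) = 21.5² + 3²·12.1² + 2²·24² + 2·[3·21.5·12.1·0.25 + 2·21.5·24·0.11 + 6·12.1·24·0.83] = 4083.94 + 3509.65 = 7593.59.
With uncorrelated errors the cross-covariances are all true-score covariance, so they carry over unchanged; only the diagonal terms shrink to ρᵢσᵢ².
True-score variance = [21.5²·0.63 + 3²·12.1²·0.85 + 2²·24²·0.94] + 3509.65 = 3577.01 + 3509.65 = 7086.66.
Reliability = 7086.66 / 7593.59 = 0.933.

0.933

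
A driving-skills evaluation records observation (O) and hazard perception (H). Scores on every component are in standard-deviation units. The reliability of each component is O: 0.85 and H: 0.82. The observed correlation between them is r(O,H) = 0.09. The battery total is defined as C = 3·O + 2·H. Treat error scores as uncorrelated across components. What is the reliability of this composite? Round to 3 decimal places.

Var(C) = 3² + 2² + 2·[6·0.09] = 13 + 1.08 = 14.08.
Because errors are independent across components, Cov(Tᵢ,Tⱼ) = Cov(Xᵢ,Xⱼ); the off-diagonal part of the true-score variance is the same as above.
True-score variance = [3²·0.85 + 2²·0.82] + 1.08 = 10.93 + 1.08 = 12.01.
Reliability = 12.01 / 14.08 = 0.853.

0.853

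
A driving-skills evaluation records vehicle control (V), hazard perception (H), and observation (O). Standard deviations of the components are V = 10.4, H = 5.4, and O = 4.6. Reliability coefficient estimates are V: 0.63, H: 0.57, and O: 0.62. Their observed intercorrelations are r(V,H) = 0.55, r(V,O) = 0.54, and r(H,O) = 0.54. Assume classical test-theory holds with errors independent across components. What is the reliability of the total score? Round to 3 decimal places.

0.797

Var(V+H+O) = 10.4² + 5.4² + 4.6² + 2·[10.4·5.4·0.55 + 10.4·4.6·0.54 + 5.4·4.6·0.54] = 158.48 + 140.27 = 298.75.
Because errors are independent across components, Cov(Tᵢ,Tⱼ) = Cov(Xᵢ,Xⱼ); the off-diagonal part of the true-score variance is the same as above.
True-score variance = [10.4²·0.63 + 5.4²·0.57 + 4.6²·0.62] + 140.27 = 97.8812 + 140.27 = 238.152.
Reliability = 238.152 / 298.75 = 0.797.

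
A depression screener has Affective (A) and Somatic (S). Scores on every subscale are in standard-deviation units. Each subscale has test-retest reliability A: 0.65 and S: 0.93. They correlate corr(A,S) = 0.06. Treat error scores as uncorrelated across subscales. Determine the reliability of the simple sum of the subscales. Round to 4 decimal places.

0.8019

Var(A+S) = 2 + 2·[0.06] = 2 + 0.12 = 2.12.
With uncorrelated errors the cross-covariances are all true-score covariance, so they carry over unchanged; only the diagonal terms shrink to ρᵢσᵢ².
True-score variance = [0.65 + 0.93] + 0.12 = 1.58 + 0.12 = 1.7.
Reliability = 1.7 / 2.12 = 0.8019.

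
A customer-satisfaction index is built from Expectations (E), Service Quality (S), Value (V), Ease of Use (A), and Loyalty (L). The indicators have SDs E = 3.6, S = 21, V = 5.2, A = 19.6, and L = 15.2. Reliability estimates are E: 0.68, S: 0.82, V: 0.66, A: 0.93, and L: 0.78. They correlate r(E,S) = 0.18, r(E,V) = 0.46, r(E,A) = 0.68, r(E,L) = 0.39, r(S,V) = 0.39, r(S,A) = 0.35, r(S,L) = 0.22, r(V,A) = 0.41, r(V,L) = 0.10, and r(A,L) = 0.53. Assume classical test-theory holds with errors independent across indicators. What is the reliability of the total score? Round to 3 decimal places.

Var(E+S+V+A+L) = 3.6² + 21² + 5.2² + 19.6² + 15.2² + 2·[3.6·21·0.18 + 3.6·5.2·0.46 + 3.6·19.6·0.68 + 3.6·15.2·0.39 + 21·5.2·0.39 + 21·19.6·0.35 + 21·15.2·0.22 + 5.2·19.6·0.41 + 5.2·15.2·0.10 + 19.6·15.2·0.53] = 1096.2 + 1112 = 2208.2.
With uncorrelated errors the cross-covariances are all true-score covariance, so they carry over unchanged; only the diagonal terms shrink to ρᵢσᵢ².
True-score variance = [3.6²·0.68 + 21²·0.82 + 5.2²·0.66 + 19.6²·0.93 + 15.2²·0.78] + 1112 = 925.759 + 1112 = 2037.76.
Reliability = 2037.76 / 2208.2 = 0.923.

0.923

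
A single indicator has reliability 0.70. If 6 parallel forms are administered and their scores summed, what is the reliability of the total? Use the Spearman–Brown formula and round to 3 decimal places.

0.933

ρ_k = kρ / (1 + (k−1)ρ) = 6·0.70 / (1 + 5·0.70) = 4.200 / 4.500 = 0.933.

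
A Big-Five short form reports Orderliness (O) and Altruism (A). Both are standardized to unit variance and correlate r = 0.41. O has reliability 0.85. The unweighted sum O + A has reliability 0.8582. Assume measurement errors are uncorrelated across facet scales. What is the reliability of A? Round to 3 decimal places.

0.750

Var(O+A) = 2 + 2·0.41 = 2.820.
True-score variance = ρ_O + ρ_A + 2·0.41, so 0.8582 = (0.85 + ρ_A + 0.82) / 2.820.
ρ_A = 0.8582·2.820 − 0.85 − 0.82 = 0.750.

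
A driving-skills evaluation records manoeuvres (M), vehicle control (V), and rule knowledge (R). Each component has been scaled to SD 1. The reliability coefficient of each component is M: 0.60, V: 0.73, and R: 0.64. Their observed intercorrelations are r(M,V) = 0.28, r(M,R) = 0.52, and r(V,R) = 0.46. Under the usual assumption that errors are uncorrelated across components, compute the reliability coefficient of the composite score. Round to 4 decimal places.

0.8134

Var(M+V+R) = 3 + 2·[0.28 + 0.52 + 0.46] = 3 + 2.52 = 5.52.
Under uncorrelated errors the observed covariances equal the true-score covariances, so only the own-variance terms attenuate.
True-score variance = [0.60 + 0.73 + 0.64] + 2.52 = 1.97 + 2.52 = 4.49.
Reliability = 4.49 / 5.52 = 0.8134.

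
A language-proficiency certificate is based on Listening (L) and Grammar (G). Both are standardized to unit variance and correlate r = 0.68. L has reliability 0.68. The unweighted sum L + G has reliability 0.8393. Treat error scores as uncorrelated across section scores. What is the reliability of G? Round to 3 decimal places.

Var(L+G) = 2 + 2·0.68 = 3.360.
True-score variance = ρ_L + ρ_G + 2·0.68, so 0.8393 = (0.68 + ρ_G + 1.36) / 3.360.
ρ_G = 0.8393·3.360 − 0.68 − 1.36 = 0.780.

0.780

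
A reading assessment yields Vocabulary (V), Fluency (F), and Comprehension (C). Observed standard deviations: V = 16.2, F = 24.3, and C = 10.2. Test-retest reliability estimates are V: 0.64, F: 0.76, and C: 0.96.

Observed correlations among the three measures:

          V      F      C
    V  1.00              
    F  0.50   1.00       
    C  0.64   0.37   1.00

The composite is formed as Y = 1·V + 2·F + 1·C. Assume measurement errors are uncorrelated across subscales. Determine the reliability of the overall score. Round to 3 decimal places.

0.837

Var(Y) = 16.2² + 2²·24.3² + 10.2² + 2·[2·16.2·24.3·0.50 + 16.2·10.2·0.64 + 2·24.3·10.2·0.37] = 2728.44 + 1365.66 = 4094.1.
Under uncorrelated errors the observed covariances equal the true-score covariances, so only the own-variance terms attenuate.
True-score variance = [16.2²·0.64 + 2²·24.3²·0.76 + 10.2²·0.96] + 1365.66 = 2062.93 + 1365.66 = 3428.59.
Reliability = 3428.59 / 4094.1 = 0.837.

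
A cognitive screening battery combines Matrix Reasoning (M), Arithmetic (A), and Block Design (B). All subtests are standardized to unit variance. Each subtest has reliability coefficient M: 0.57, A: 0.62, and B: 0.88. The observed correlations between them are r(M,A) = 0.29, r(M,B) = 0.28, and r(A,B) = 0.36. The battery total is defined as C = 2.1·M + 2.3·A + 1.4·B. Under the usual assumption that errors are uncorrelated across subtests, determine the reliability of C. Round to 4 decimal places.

0.7752

Var(C) = 2.1² + 2.3² + 1.4² + 2·[4.83·0.29 + 2.94·0.28 + 3.22·0.36] = 11.66 + 6.7662 = 18.4262.
Under uncorrelated errors the observed covariances equal the true-score covariances, so only the own-variance terms attenuate.
True-score variance = [2.1²·0.57 + 2.3²·0.62 + 1.4²·0.88] + 6.7662 = 7.5183 + 6.7662 = 14.2845.
Reliability = 14.2845 / 18.4262 = 0.7752.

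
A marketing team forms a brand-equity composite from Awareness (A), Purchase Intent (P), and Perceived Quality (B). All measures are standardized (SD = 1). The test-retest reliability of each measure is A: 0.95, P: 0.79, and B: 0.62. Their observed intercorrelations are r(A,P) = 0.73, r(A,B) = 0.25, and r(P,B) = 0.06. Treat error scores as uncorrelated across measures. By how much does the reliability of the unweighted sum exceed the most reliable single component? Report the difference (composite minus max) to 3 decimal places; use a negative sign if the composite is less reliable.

Var(sum) = 3 + 2.08 = 5.08; true-score variance = 2.36 + 2.08 = 4.44; composite reliability = 0.8740.
Max component reliability = 0.9500.
Difference = 0.8740 − 0.9500 = -0.076.

-0.076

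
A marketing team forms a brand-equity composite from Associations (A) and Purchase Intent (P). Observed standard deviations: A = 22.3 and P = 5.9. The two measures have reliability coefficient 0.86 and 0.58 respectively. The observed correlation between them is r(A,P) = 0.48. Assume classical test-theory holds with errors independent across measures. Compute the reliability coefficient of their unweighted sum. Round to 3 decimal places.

Var(A+P) = 22.3² + 5.9² + 2·[22.3·5.9·0.48] = 532.1 + 126.307 = 658.407.
Under uncorrelated errors the observed covariances equal the true-score covariances, so only the own-variance terms attenuate.
True-score variance = [22.3²·0.86 + 5.9²·0.58] + 126.307 = 447.859 + 126.307 = 574.166.
Reliability = 574.166 / 658.407 = 0.872.

0.872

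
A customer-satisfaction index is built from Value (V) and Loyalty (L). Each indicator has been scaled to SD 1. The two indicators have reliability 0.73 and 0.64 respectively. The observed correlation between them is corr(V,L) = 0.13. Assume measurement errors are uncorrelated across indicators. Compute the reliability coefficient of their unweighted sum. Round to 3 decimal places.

0.721

Var(V+L) = 2 + 2·[0.13] = 2 + 0.26 = 2.26.
With uncorrelated errors the cross-covariances are all true-score covariance, so they carry over unchanged; only the diagonal terms shrink to ρᵢσᵢ².
True-score variance = [0.73 + 0.64] + 0.26 = 1.37 + 0.26 = 1.63.
Reliability = 1.63 / 2.26 = 0.721.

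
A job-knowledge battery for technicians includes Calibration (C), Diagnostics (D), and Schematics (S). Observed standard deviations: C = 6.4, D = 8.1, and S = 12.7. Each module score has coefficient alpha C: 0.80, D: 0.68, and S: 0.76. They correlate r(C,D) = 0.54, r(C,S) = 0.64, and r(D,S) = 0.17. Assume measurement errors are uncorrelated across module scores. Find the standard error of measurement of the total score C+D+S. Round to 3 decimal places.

8.240

Var(total) = 267.86 + 195.001 = 462.861.
True-score variance = 199.963 + 195.001 = 394.965, so reliability = 0.8533.
Error variance = 462.861 − 394.965 = 67.8968; SEM = √67.8968 = 8.240.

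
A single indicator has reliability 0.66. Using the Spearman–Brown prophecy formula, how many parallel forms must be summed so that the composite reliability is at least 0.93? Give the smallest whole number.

k ≥ ρ*(1−ρ₁)/(ρ₁(1−ρ*)) = 0.93·0.34 / (0.66·0.07) = 6.844.
Smallest integer k = 7.

7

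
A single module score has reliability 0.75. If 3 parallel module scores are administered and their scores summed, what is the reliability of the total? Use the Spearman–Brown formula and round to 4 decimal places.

0.9000

ρ_k = kρ / (1 + (k−1)ρ) = 3·0.75 / (1 + 2·0.75) = 2.250 / 2.500 = 0.9000.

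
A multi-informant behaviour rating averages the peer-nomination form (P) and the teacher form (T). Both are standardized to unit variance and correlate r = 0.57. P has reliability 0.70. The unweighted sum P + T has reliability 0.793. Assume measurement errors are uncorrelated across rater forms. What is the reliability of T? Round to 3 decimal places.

Var(P+T) = 2 + 2·0.57 = 3.140.
True-score variance = ρ_P + ρ_T + 2·0.57, so 0.793 = (0.70 + ρ_T + 1.14) / 3.140.
ρ_T = 0.793·3.140 − 0.70 − 1.14 = 0.650.

0.650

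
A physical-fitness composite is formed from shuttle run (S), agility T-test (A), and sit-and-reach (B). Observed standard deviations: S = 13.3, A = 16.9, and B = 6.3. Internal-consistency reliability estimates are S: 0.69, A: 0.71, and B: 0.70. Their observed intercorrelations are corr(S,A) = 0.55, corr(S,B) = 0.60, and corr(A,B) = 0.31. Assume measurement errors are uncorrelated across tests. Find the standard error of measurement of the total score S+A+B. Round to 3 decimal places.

12.230

Var(total) = 502.19 + 413.806 = 915.996.
True-score variance = 352.62 + 413.806 = 766.427, so reliability = 0.8367.
Error variance = 915.996 − 766.427 = 149.57; SEM = √149.57 = 12.230.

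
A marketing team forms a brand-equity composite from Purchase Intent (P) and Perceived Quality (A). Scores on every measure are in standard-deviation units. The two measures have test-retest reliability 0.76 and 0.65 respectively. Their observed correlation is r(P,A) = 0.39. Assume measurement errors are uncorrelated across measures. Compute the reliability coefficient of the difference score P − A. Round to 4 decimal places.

Var(P−A) = 1 + 1 − 2·0.39 = 2 − 0.78 = 1.22.
Under uncorrelated errors the observed covariances equal the true-score covariances, so only the own-variance terms attenuate.
True-score variance = [0.76 + 0.65] − 0.78 = 1.41 − 0.78 = 0.63.
Reliability = 0.63 / 1.22 = 0.5164.

0.5164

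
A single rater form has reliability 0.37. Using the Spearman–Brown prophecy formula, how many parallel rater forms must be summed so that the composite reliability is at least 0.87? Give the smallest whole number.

k ≥ ρ*(1−ρ₁)/(ρ₁(1−ρ*)) = 0.87·0.63 / (0.37·0.13) = 11.395.
Smallest integer k = 12.

12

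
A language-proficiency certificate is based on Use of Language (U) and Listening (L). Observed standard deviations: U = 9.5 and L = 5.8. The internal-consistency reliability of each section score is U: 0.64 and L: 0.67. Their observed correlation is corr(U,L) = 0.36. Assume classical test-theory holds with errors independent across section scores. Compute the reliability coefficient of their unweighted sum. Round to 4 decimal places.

Var(U+L) = 9.5² + 5.8² + 2·[9.5·5.8·0.36] = 123.89 + 39.672 = 163.562.
Because errors are independent across components, Cov(Tᵢ,Tⱼ) = Cov(Xᵢ,Xⱼ); the off-diagonal part of the true-score variance is the same as above.
True-score variance = [9.5²·0.64 + 5.8²·0.67] + 39.672 = 80.2988 + 39.672 = 119.971.
Reliability = 119.971 / 163.562 = 0.7335.

0.7335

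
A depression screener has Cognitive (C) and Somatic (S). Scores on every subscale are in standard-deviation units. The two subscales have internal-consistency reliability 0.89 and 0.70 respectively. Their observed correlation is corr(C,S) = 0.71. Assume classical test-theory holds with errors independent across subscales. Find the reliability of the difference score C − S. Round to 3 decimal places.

Var(C−S) = 1 + 1 − 2·0.71 = 2 − 1.42 = 0.58.
Under uncorrelated errors the observed covariances equal the true-score covariances, so only the own-variance terms attenuate.
True-score variance = [0.89 + 0.70] − 1.42 = 1.59 − 1.42 = 0.17.
Reliability = 0.17 / 0.58 = 0.293.

0.293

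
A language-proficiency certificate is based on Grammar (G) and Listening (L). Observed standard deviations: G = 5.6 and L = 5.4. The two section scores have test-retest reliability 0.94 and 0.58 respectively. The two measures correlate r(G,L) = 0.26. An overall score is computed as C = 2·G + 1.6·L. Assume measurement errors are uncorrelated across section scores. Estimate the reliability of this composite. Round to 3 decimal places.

0.845

Var(C) = 2²·5.6² + 1.6²·5.4² + 2·[3.2·5.6·5.4·0.26] = 200.09 + 50.3194 = 250.409.
Under uncorrelated errors the observed covariances equal the true-score covariances, so only the own-variance terms attenuate.
True-score variance = [2²·5.6²·0.94 + 1.6²·5.4²·0.58] + 50.3194 = 161.21 + 50.3194 = 211.53.
Reliability = 211.53 / 250.409 = 0.845.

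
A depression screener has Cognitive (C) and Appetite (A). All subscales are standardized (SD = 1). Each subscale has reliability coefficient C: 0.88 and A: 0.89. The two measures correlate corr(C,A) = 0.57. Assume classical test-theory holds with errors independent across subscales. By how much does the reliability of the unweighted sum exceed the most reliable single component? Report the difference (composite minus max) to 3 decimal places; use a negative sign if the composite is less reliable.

Var(sum) = 2 + 1.14 = 3.14; true-score variance = 1.77 + 1.14 = 2.91; composite reliability = 0.9268.
Max component reliability = 0.8900.
Difference = 0.9268 − 0.8900 = 0.037.

0.037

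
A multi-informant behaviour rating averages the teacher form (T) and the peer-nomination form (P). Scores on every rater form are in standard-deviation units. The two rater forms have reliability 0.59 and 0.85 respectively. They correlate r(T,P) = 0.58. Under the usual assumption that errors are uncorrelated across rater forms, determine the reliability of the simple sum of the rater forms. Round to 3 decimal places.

Var(T+P) = 2 + 2·[0.58] = 2 + 1.16 = 3.16.
Under uncorrelated errors the observed covariances equal the true-score covariances, so only the own-variance terms attenuate.
True-score variance = [0.59 + 0.85] + 1.16 = 1.44 + 1.16 = 2.6.
Reliability = 2.6 / 3.16 = 0.823.

0.823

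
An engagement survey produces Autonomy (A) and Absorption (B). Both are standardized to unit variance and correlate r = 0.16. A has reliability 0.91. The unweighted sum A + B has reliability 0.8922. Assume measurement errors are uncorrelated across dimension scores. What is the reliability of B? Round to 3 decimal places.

0.840

Var(A+B) = 2 + 2·0.16 = 2.320.
True-score variance = ρ_A + ρ_B + 2·0.16, so 0.8922 = (0.91 + ρ_B + 0.32) / 2.320.
ρ_B = 0.8922·2.320 − 0.91 − 0.32 = 0.840.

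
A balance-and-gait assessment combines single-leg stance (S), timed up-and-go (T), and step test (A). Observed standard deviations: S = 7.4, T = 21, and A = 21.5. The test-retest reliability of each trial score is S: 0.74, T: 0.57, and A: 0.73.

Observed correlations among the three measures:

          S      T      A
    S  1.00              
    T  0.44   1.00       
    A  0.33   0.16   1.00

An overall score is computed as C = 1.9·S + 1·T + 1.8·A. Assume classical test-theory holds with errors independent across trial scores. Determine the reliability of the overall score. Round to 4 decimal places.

0.7860

Var(C) = 1.9²·7.4² + 21² + 1.8²·21.5² + 2·[1.9·7.4·21·0.44 + 3.42·7.4·21.5·0.33 + 1.8·21·21.5·0.16] = 2136.37 + 879.013 = 3015.39.
With uncorrelated errors the cross-covariances are all true-score covariance, so they carry over unchanged; only the diagonal terms shrink to ρᵢσᵢ².
True-score variance = [1.9²·7.4²·0.74 + 21²·0.57 + 1.8²·21.5²·0.73] + 879.013 = 1490.97 + 879.013 = 2369.98.
Reliability = 2369.98 / 3015.39 = 0.7860.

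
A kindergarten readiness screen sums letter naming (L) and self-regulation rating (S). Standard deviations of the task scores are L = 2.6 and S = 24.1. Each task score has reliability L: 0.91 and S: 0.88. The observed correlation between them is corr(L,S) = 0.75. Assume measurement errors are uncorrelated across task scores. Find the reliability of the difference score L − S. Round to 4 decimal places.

0.8576

Var(L−S) = 2.6² + 24.1² − 2·2.6·24.1·0.75 = 587.57 − 93.99 = 493.58.
Under uncorrelated errors the observed covariances equal the true-score covariances, so only the own-variance terms attenuate.
True-score variance = [2.6²·0.91 + 24.1²·0.88] − 93.99 = 517.264 − 93.99 = 423.274.
Reliability = 423.274 / 493.58 = 0.8576.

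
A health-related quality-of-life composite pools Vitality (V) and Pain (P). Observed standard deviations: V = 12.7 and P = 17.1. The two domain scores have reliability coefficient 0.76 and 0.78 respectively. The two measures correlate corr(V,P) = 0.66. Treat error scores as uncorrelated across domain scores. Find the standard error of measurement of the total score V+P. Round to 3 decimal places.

Var(total) = 453.7 + 286.664 = 740.364.
True-score variance = 350.66 + 286.664 = 637.325, so reliability = 0.8608.
Error variance = 740.364 − 637.325 = 103.04; SEM = √103.04 = 10.151.

10.151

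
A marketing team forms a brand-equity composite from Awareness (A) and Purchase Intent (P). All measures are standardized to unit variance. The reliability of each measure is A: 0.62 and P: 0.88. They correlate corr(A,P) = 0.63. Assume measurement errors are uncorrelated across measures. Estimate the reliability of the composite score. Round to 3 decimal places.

0.847

Var(A+P) = 2 + 2·[0.63] = 2 + 1.26 = 3.26.
Because errors are independent across components, Cov(Tᵢ,Tⱼ) = Cov(Xᵢ,Xⱼ); the off-diagonal part of the true-score variance is the same as above.
True-score variance = [0.62 + 0.88] + 1.26 = 1.5 + 1.26 = 2.76.
Reliability = 2.76 / 3.26 = 0.847.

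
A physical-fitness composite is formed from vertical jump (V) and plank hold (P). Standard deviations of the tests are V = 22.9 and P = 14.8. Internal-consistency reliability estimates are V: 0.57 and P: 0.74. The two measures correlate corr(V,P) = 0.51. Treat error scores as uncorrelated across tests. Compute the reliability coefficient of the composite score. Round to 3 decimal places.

Var(V+P) = 22.9² + 14.8² + 2·[22.9·14.8·0.51] = 743.45 + 345.698 = 1089.15.
Because errors are independent across components, Cov(Tᵢ,Tⱼ) = Cov(Xᵢ,Xⱼ); the off-diagonal part of the true-score variance is the same as above.
True-score variance = [22.9²·0.57 + 14.8²·0.74] + 345.698 = 461.003 + 345.698 = 806.702.
Reliability = 806.702 / 1089.15 = 0.741.

0.741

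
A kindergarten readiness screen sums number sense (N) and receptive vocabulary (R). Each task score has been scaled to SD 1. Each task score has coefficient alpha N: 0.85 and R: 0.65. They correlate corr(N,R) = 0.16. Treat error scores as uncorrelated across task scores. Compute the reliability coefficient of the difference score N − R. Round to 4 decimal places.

0.7024

Var(N−R) = 1 + 1 − 2·0.16 = 2 − 0.32 = 1.68.
Under uncorrelated errors the observed covariances equal the true-score covariances, so only the own-variance terms attenuate.
True-score variance = [0.85 + 0.65] − 0.32 = 1.5 − 0.32 = 1.18.
Reliability = 1.18 / 1.68 = 0.7024.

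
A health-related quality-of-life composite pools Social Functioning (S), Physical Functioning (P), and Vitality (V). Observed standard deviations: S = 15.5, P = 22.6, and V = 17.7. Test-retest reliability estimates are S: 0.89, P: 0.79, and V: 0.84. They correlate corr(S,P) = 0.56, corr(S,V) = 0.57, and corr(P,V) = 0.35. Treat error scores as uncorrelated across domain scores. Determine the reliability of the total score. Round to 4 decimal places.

Var(S+P+V) = 15.5² + 22.6² + 17.7² + 2·[15.5·22.6·0.56 + 15.5·17.7·0.57 + 22.6·17.7·0.35] = 1064.3 + 985.109 = 2049.41.
Under uncorrelated errors the observed covariances equal the true-score covariances, so only the own-variance terms attenuate.
True-score variance = [15.5²·0.89 + 22.6²·0.79 + 17.7²·0.84] + 985.109 = 880.486 + 985.109 = 1865.6.
Reliability = 1865.6 / 2049.41 = 0.9103.

0.9103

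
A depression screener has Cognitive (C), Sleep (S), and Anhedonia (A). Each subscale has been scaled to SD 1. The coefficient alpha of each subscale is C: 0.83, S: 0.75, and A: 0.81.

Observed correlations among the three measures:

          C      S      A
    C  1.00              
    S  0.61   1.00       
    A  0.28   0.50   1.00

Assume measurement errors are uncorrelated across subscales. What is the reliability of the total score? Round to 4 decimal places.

0.8945

Var(C+S+A) = 3 + 2·[0.61 + 0.28 + 0.50] = 3 + 2.78 = 5.78.
Under uncorrelated errors the observed covariances equal the true-score covariances, so only the own-variance terms attenuate.
True-score variance = [0.83 + 0.75 + 0.81] + 2.78 = 2.39 + 2.78 = 5.17.
Reliability = 5.17 / 5.78 = 0.8945.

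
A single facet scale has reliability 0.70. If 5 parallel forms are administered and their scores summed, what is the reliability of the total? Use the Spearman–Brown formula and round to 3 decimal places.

0.921

ρ_k = kρ / (1 + (k−1)ρ) = 5·0.70 / (1 + 4·0.70) = 3.500 / 3.800 = 0.921.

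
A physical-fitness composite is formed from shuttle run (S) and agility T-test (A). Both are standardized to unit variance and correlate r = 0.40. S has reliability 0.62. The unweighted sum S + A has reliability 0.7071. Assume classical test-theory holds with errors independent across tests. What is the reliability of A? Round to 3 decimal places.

0.560

Var(S+A) = 2 + 2·0.40 = 2.800.
True-score variance = ρ_S + ρ_A + 2·0.40, so 0.7071 = (0.62 + ρ_A + 0.80) / 2.800.
ρ_A = 0.7071·2.800 − 0.62 − 0.80 = 0.560.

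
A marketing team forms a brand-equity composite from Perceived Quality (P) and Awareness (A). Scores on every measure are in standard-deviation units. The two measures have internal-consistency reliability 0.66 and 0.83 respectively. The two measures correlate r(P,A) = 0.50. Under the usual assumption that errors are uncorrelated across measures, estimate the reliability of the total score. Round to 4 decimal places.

0.8300

Var(P+A) = 2 + 2·[0.50] = 2 + 1 = 3.
Because errors are independent across components, Cov(Tᵢ,Tⱼ) = Cov(Xᵢ,Xⱼ); the off-diagonal part of the true-score variance is the same as above.
True-score variance = [0.66 + 0.83] + 1 = 1.49 + 1 = 2.49.
Reliability = 2.49 / 3 = 0.8300.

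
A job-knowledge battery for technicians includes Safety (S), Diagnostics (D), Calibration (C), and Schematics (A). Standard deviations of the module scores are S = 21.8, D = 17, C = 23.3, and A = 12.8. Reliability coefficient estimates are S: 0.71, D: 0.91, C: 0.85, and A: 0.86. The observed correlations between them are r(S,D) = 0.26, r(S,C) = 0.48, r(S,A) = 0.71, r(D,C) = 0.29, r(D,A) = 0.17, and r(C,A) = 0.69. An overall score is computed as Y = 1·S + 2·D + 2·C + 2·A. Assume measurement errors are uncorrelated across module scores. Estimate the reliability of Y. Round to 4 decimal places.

Var(Y) = 21.8² + 2²·17² + 2²·23.3² + 2²·12.8² + 2·[2·21.8·17·0.26 + 2·21.8·23.3·0.48 + 2·21.8·12.8·0.71 + 4·17·23.3·0.29 + 4·17·12.8·0.17 + 4·23.3·12.8·0.69] = 4458.16 + 5014.32 = 9472.48.
Because errors are independent across components, Cov(Tᵢ,Tⱼ) = Cov(Xᵢ,Xⱼ); the off-diagonal part of the true-score variance is the same as above.
True-score variance = [21.8²·0.71 + 2²·17²·0.91 + 2²·23.3²·0.85 + 2²·12.8²·0.86] + 5014.32 = 3798.82 + 5014.32 = 8813.13.
Reliability = 8813.13 / 9472.48 = 0.9304.

0.9304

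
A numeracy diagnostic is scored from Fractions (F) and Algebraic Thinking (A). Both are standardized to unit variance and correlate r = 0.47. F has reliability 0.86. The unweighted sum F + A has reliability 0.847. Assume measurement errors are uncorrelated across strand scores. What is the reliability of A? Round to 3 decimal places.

Var(F+A) = 2 + 2·0.47 = 2.940.
True-score variance = ρ_F + ρ_A + 2·0.47, so 0.847 = (0.86 + ρ_A + 0.94) / 2.940.
ρ_A = 0.847·2.940 − 0.86 − 0.94 = 0.690.

0.690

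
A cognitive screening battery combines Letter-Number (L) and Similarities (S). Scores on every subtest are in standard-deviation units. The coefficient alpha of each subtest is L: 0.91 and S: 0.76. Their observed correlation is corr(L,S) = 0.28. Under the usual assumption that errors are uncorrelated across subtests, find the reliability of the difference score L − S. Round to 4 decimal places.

Var(L−S) = 1 + 1 − 2·0.28 = 2 − 0.56 = 1.44.
Because errors are independent across components, Cov(Tᵢ,Tⱼ) = Cov(Xᵢ,Xⱼ); the off-diagonal part of the true-score variance is the same as above.
True-score variance = [0.91 + 0.76] − 0.56 = 1.67 − 0.56 = 1.11.
Reliability = 1.11 / 1.44 = 0.7708.

0.7708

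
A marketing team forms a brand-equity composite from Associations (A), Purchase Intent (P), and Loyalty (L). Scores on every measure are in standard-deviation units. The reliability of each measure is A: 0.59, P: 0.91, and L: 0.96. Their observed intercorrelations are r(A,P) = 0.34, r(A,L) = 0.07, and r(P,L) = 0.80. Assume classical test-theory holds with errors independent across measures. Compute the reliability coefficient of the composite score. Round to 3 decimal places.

0.900

Var(A+P+L) = 3 + 2·[0.34 + 0.07 + 0.80] = 3 + 2.42 = 5.42.
With uncorrelated errors the cross-covariances are all true-score covariance, so they carry over unchanged; only the diagonal terms shrink to ρᵢσᵢ².
True-score variance = [0.59 + 0.91 + 0.96] + 2.42 = 2.46 + 2.42 = 4.88.
Reliability = 4.88 / 5.42 = 0.900.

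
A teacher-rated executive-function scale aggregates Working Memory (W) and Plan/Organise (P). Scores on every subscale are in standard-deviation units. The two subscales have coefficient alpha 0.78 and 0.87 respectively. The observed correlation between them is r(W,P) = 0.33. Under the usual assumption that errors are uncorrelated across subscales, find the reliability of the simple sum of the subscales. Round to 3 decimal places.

0.868

Var(W+P) = 2 + 2·[0.33] = 2 + 0.66 = 2.66.
With uncorrelated errors the cross-covariances are all true-score covariance, so they carry over unchanged; only the diagonal terms shrink to ρᵢσᵢ².
True-score variance = [0.78 + 0.87] + 0.66 = 1.65 + 0.66 = 2.31.
Reliability = 2.31 / 2.66 = 0.868.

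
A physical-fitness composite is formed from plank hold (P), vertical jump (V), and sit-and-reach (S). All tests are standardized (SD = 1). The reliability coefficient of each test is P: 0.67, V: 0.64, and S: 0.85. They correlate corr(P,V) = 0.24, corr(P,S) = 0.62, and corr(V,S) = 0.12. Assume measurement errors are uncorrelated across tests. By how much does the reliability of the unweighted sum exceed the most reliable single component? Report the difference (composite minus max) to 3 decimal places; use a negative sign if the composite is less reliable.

Var(sum) = 3 + 1.96 = 4.96; true-score variance = 2.16 + 1.96 = 4.12; composite reliability = 0.8306.
Max component reliability = 0.8500.
Difference = 0.8306 − 0.8500 = -0.019.

-0.019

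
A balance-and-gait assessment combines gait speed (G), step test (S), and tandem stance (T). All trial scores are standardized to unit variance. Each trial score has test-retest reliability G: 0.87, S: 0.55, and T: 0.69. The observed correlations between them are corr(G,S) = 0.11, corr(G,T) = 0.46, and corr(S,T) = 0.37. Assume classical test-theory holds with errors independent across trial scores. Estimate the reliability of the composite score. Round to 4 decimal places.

0.8176

Var(G+S+T) = 3 + 2·[0.11 + 0.46 + 0.37] = 3 + 1.88 = 4.88.
Under uncorrelated errors the observed covariances equal the true-score covariances, so only the own-variance terms attenuate.
True-score variance = [0.87 + 0.55 + 0.69] + 1.88 = 2.11 + 1.88 = 3.99.
Reliability = 3.99 / 4.88 = 0.8176.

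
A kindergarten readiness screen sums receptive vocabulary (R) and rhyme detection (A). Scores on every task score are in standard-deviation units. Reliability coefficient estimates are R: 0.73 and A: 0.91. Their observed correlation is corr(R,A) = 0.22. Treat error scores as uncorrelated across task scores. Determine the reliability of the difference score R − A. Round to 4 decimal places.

0.7692

Var(R−A) = 1 + 1 − 2·0.22 = 2 − 0.44 = 1.56.
With uncorrelated errors the cross-covariances are all true-score covariance, so they carry over unchanged; only the diagonal terms shrink to ρᵢσᵢ².
True-score variance = [0.73 + 0.91] − 0.44 = 1.64 − 0.44 = 1.2.
Reliability = 1.2 / 1.56 = 0.7692.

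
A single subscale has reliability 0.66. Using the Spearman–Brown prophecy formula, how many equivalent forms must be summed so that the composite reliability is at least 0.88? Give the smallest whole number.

4

k ≥ ρ*(1−ρ₁)/(ρ₁(1−ρ*)) = 0.88·0.34 / (0.66·0.12) = 3.778.
Smallest integer k = 4.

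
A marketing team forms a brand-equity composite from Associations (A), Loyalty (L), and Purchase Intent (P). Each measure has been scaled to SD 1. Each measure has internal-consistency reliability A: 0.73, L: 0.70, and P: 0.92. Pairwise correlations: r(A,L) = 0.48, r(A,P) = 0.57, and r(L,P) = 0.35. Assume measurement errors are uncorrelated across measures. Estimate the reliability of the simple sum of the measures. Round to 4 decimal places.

Var(A+L+P) = 3 + 2·[0.48 + 0.57 + 0.35] = 3 + 2.8 = 5.8.
Because errors are independent across components, Cov(Tᵢ,Tⱼ) = Cov(Xᵢ,Xⱼ); the off-diagonal part of the true-score variance is the same as above.
True-score variance = [0.73 + 0.70 + 0.92] + 2.8 = 2.35 + 2.8 = 5.15.
Reliability = 5.15 / 5.8 = 0.8879.

0.8879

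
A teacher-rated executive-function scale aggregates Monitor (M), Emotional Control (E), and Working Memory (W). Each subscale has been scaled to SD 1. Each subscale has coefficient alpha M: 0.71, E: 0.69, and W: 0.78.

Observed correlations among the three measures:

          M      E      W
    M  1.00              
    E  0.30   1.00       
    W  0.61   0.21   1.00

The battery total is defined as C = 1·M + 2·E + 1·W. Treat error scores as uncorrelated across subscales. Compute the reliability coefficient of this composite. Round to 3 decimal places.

0.811

Var(C) = 1 + 2² + 1 + 2·[2·0.30 + 0.61 + 2·0.21] = 6 + 3.26 = 9.26.
Under uncorrelated errors the observed covariances equal the true-score covariances, so only the own-variance terms attenuate.
True-score variance = [0.71 + 2²·0.69 + 0.78] + 3.26 = 4.25 + 3.26 = 7.51.
Reliability = 7.51 / 9.26 = 0.811.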